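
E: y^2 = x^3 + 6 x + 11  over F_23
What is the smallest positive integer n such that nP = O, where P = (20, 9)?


Compute successive multiples of P until we hit O:
  1P = (20, 9)
  2P = (10, 17)
  3P = (1, 8)
  4P = (15, 7)
  5P = (13, 3)
  6P = (2, 13)
  7P = (9, 9)
  8P = (17, 14)
  ... (continuing to 19P)
  19P = O

ord(P) = 19


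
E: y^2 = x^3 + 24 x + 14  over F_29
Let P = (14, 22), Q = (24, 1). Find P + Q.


P != Q, so use the chord formula.
s = (y2 - y1) / (x2 - x1) = (8) / (10) mod 29 = 24
x3 = s^2 - x1 - x2 mod 29 = 24^2 - 14 - 24 = 16
y3 = s (x1 - x3) - y1 mod 29 = 24 * (14 - 16) - 22 = 17

P + Q = (16, 17)


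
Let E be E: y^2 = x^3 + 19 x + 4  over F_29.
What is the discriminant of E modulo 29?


4 a^3 + 27 b^2 = 4*19^3 + 27*4^2 = 27436 + 432 = 27868
Delta = -16 * (27868) = -445888
Delta mod 29 = 16

Delta = 16 (mod 29)


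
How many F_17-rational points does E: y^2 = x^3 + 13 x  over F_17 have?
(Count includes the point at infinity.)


For each x in F_17, count y with y^2 = x^3 + 13 x + 0 mod 17:
  x = 0: RHS = 0, y in [0]  -> 1 point(s)
  x = 2: RHS = 0, y in [0]  -> 1 point(s)
  x = 3: RHS = 15, y in [7, 10]  -> 2 point(s)
  x = 7: RHS = 9, y in [3, 14]  -> 2 point(s)
  x = 8: RHS = 4, y in [2, 15]  -> 2 point(s)
  x = 9: RHS = 13, y in [8, 9]  -> 2 point(s)
  x = 10: RHS = 8, y in [5, 12]  -> 2 point(s)
  x = 14: RHS = 2, y in [6, 11]  -> 2 point(s)
  x = 15: RHS = 0, y in [0]  -> 1 point(s)
Affine points: 15. Add the point at infinity: total = 16.

#E(F_17) = 16


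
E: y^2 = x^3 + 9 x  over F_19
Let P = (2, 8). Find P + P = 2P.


Doubling: s = (3 x1^2 + a) / (2 y1)
s = (3*2^2 + 9) / (2*8) mod 19 = 12
x3 = s^2 - 2 x1 mod 19 = 12^2 - 2*2 = 7
y3 = s (x1 - x3) - y1 mod 19 = 12 * (2 - 7) - 8 = 8

2P = (7, 8)


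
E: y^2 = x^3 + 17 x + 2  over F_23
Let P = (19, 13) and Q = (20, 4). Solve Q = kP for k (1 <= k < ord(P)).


Enumerate multiples of P until we hit Q = (20, 4):
  1P = (19, 13)
  2P = (20, 19)
  3P = (20, 4)
Match found at i = 3.

k = 3


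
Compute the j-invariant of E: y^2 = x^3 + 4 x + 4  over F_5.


Delta = -16(4 a^3 + 27 b^2) mod 5 = 2
-1728 * (4 a)^3 = -1728 * (4*4)^3 mod 5 = 2
j = 2 * 2^(-1) mod 5 = 1

j = 1 (mod 5)


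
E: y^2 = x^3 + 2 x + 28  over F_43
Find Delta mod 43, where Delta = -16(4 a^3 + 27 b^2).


4 a^3 + 27 b^2 = 4*2^3 + 27*28^2 = 32 + 21168 = 21200
Delta = -16 * (21200) = -339200
Delta mod 43 = 27

Delta = 27 (mod 43)


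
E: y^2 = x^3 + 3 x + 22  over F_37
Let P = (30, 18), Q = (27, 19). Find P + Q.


P != Q, so use the chord formula.
s = (y2 - y1) / (x2 - x1) = (1) / (34) mod 37 = 12
x3 = s^2 - x1 - x2 mod 37 = 12^2 - 30 - 27 = 13
y3 = s (x1 - x3) - y1 mod 37 = 12 * (30 - 13) - 18 = 1

P + Q = (13, 1)


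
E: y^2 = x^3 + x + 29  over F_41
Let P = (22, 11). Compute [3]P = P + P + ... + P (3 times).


k = 3 = 11_2 (binary, LSB first: 11)
Double-and-add from P = (22, 11):
  bit 0 = 1: acc = O + (22, 11) = (22, 11)
  bit 1 = 1: acc = (22, 11) + (18, 37) = (33, 40)

3P = (33, 40)


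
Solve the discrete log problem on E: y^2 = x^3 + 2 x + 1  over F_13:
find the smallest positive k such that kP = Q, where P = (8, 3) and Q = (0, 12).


Enumerate multiples of P until we hit Q = (0, 12):
  1P = (8, 3)
  2P = (1, 11)
  3P = (0, 12)
Match found at i = 3.

k = 3


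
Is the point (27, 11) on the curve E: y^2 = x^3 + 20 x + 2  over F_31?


Check whether y^2 = x^3 + 20 x + 2 (mod 31) for (x, y) = (27, 11).
LHS: y^2 = 11^2 mod 31 = 28
RHS: x^3 + 20 x + 2 = 27^3 + 20*27 + 2 mod 31 = 13
LHS != RHS

No, not on the curve


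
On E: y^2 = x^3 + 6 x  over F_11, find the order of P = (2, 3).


Compute successive multiples of P until we hit O:
  1P = (2, 3)
  2P = (5, 10)
  3P = (7, 0)
  4P = (5, 1)
  5P = (2, 8)
  6P = O

ord(P) = 6


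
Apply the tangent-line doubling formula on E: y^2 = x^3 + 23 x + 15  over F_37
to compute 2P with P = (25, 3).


Doubling: s = (3 x1^2 + a) / (2 y1)
s = (3*25^2 + 23) / (2*3) mod 37 = 8
x3 = s^2 - 2 x1 mod 37 = 8^2 - 2*25 = 14
y3 = s (x1 - x3) - y1 mod 37 = 8 * (25 - 14) - 3 = 11

2P = (14, 11)


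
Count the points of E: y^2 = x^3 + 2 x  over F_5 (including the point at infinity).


For each x in F_5, count y with y^2 = x^3 + 2 x + 0 mod 5:
  x = 0: RHS = 0, y in [0]  -> 1 point(s)
Affine points: 1. Add the point at infinity: total = 2.

#E(F_5) = 2


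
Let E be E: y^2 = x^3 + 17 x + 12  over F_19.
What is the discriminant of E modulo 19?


4 a^3 + 27 b^2 = 4*17^3 + 27*12^2 = 19652 + 3888 = 23540
Delta = -16 * (23540) = -376640
Delta mod 19 = 16

Delta = 16 (mod 19)


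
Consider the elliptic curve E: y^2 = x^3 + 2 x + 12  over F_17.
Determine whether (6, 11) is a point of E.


Check whether y^2 = x^3 + 2 x + 12 (mod 17) for (x, y) = (6, 11).
LHS: y^2 = 11^2 mod 17 = 2
RHS: x^3 + 2 x + 12 = 6^3 + 2*6 + 12 mod 17 = 2
LHS = RHS

Yes, on the curve


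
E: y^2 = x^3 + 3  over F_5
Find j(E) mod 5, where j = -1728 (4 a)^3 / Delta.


Delta = -16(4 a^3 + 27 b^2) mod 5 = 2
-1728 * (4 a)^3 = -1728 * (4*0)^3 mod 5 = 0
j = 0 * 2^(-1) mod 5 = 0

j = 0 (mod 5)


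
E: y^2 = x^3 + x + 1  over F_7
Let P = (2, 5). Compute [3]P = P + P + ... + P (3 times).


k = 3 = 11_2 (binary, LSB first: 11)
Double-and-add from P = (2, 5):
  bit 0 = 1: acc = O + (2, 5) = (2, 5)
  bit 1 = 1: acc = (2, 5) + (0, 6) = (0, 1)

3P = (0, 1)


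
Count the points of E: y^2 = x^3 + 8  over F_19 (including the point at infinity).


For each x in F_19, count y with y^2 = x^3 + 0 x + 8 mod 19:
  x = 1: RHS = 9, y in [3, 16]  -> 2 point(s)
  x = 2: RHS = 16, y in [4, 15]  -> 2 point(s)
  x = 3: RHS = 16, y in [4, 15]  -> 2 point(s)
  x = 5: RHS = 0, y in [0]  -> 1 point(s)
  x = 7: RHS = 9, y in [3, 16]  -> 2 point(s)
  x = 8: RHS = 7, y in [8, 11]  -> 2 point(s)
  x = 10: RHS = 1, y in [1, 18]  -> 2 point(s)
  x = 11: RHS = 9, y in [3, 16]  -> 2 point(s)
  x = 12: RHS = 7, y in [8, 11]  -> 2 point(s)
  x = 13: RHS = 1, y in [1, 18]  -> 2 point(s)
  x = 14: RHS = 16, y in [4, 15]  -> 2 point(s)
  x = 15: RHS = 1, y in [1, 18]  -> 2 point(s)
  x = 16: RHS = 0, y in [0]  -> 1 point(s)
  x = 17: RHS = 0, y in [0]  -> 1 point(s)
  x = 18: RHS = 7, y in [8, 11]  -> 2 point(s)
Affine points: 27. Add the point at infinity: total = 28.

#E(F_19) = 28


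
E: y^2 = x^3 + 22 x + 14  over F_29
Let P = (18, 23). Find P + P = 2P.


Doubling: s = (3 x1^2 + a) / (2 y1)
s = (3*18^2 + 22) / (2*23) mod 29 = 9
x3 = s^2 - 2 x1 mod 29 = 9^2 - 2*18 = 16
y3 = s (x1 - x3) - y1 mod 29 = 9 * (18 - 16) - 23 = 24

2P = (16, 24)


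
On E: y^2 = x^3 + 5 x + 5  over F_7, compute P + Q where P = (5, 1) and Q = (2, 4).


P != Q, so use the chord formula.
s = (y2 - y1) / (x2 - x1) = (3) / (4) mod 7 = 6
x3 = s^2 - x1 - x2 mod 7 = 6^2 - 5 - 2 = 1
y3 = s (x1 - x3) - y1 mod 7 = 6 * (5 - 1) - 1 = 2

P + Q = (1, 2)


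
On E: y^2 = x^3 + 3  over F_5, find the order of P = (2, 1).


Compute successive multiples of P until we hit O:
  1P = (2, 1)
  2P = (2, 4)
  3P = O

ord(P) = 3


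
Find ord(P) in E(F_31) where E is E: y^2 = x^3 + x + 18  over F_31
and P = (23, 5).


Compute successive multiples of P until we hit O:
  1P = (23, 5)
  2P = (23, 26)
  3P = O

ord(P) = 3


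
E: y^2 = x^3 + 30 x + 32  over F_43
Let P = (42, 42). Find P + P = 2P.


Doubling: s = (3 x1^2 + a) / (2 y1)
s = (3*42^2 + 30) / (2*42) mod 43 = 5
x3 = s^2 - 2 x1 mod 43 = 5^2 - 2*42 = 27
y3 = s (x1 - x3) - y1 mod 43 = 5 * (42 - 27) - 42 = 33

2P = (27, 33)


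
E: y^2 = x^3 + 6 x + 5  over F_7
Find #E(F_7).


For each x in F_7, count y with y^2 = x^3 + 6 x + 5 mod 7:
  x = 2: RHS = 4, y in [2, 5]  -> 2 point(s)
  x = 3: RHS = 1, y in [1, 6]  -> 2 point(s)
  x = 4: RHS = 2, y in [3, 4]  -> 2 point(s)
Affine points: 6. Add the point at infinity: total = 7.

#E(F_7) = 7


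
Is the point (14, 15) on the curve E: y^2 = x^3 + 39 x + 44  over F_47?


Check whether y^2 = x^3 + 39 x + 44 (mod 47) for (x, y) = (14, 15).
LHS: y^2 = 15^2 mod 47 = 37
RHS: x^3 + 39 x + 44 = 14^3 + 39*14 + 44 mod 47 = 44
LHS != RHS

No, not on the curve


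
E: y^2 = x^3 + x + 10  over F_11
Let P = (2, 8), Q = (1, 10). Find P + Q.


P != Q, so use the chord formula.
s = (y2 - y1) / (x2 - x1) = (2) / (10) mod 11 = 9
x3 = s^2 - x1 - x2 mod 11 = 9^2 - 2 - 1 = 1
y3 = s (x1 - x3) - y1 mod 11 = 9 * (2 - 1) - 8 = 1

P + Q = (1, 1)


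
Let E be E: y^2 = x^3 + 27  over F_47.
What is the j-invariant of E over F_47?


Delta = -16(4 a^3 + 27 b^2) mod 47 = 19
-1728 * (4 a)^3 = -1728 * (4*0)^3 mod 47 = 0
j = 0 * 19^(-1) mod 47 = 0

j = 0 (mod 47)


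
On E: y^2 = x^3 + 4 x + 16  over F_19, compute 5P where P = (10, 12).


k = 5 = 101_2 (binary, LSB first: 101)
Double-and-add from P = (10, 12):
  bit 0 = 1: acc = O + (10, 12) = (10, 12)
  bit 1 = 0: acc unchanged = (10, 12)
  bit 2 = 1: acc = (10, 12) + (7, 8) = (8, 16)

5P = (8, 16)


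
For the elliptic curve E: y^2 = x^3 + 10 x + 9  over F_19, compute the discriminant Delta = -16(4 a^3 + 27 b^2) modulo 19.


4 a^3 + 27 b^2 = 4*10^3 + 27*9^2 = 4000 + 2187 = 6187
Delta = -16 * (6187) = -98992
Delta mod 19 = 17

Delta = 17 (mod 19)


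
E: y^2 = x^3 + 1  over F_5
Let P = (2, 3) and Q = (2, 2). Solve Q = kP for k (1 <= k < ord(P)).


Enumerate multiples of P until we hit Q = (2, 2):
  1P = (2, 3)
  2P = (0, 1)
  3P = (4, 0)
  4P = (0, 4)
  5P = (2, 2)
Match found at i = 5.

k = 5


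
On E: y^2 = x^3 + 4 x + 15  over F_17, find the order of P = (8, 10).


Compute successive multiples of P until we hit O:
  1P = (8, 10)
  2P = (10, 1)
  3P = (15, 13)
  4P = (15, 4)
  5P = (10, 16)
  6P = (8, 7)
  7P = O

ord(P) = 7


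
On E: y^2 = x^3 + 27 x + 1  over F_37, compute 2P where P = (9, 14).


Doubling: s = (3 x1^2 + a) / (2 y1)
s = (3*9^2 + 27) / (2*14) mod 37 = 7
x3 = s^2 - 2 x1 mod 37 = 7^2 - 2*9 = 31
y3 = s (x1 - x3) - y1 mod 37 = 7 * (9 - 31) - 14 = 17

2P = (31, 17)


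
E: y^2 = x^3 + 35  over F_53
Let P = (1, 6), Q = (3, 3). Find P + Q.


P != Q, so use the chord formula.
s = (y2 - y1) / (x2 - x1) = (50) / (2) mod 53 = 25
x3 = s^2 - x1 - x2 mod 53 = 25^2 - 1 - 3 = 38
y3 = s (x1 - x3) - y1 mod 53 = 25 * (1 - 38) - 6 = 23

P + Q = (38, 23)


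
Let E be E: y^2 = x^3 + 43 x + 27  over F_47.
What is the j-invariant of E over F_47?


Delta = -16(4 a^3 + 27 b^2) mod 47 = 26
-1728 * (4 a)^3 = -1728 * (4*43)^3 mod 47 = 17
j = 17 * 26^(-1) mod 47 = 35

j = 35 (mod 47)


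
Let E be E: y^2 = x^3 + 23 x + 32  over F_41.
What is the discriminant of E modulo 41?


4 a^3 + 27 b^2 = 4*23^3 + 27*32^2 = 48668 + 27648 = 76316
Delta = -16 * (76316) = -1221056
Delta mod 41 = 6

Delta = 6 (mod 41)


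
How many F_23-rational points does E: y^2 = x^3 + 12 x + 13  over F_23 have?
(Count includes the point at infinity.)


For each x in F_23, count y with y^2 = x^3 + 12 x + 13 mod 23:
  x = 0: RHS = 13, y in [6, 17]  -> 2 point(s)
  x = 1: RHS = 3, y in [7, 16]  -> 2 point(s)
  x = 6: RHS = 2, y in [5, 18]  -> 2 point(s)
  x = 7: RHS = 3, y in [7, 16]  -> 2 point(s)
  x = 8: RHS = 0, y in [0]  -> 1 point(s)
  x = 10: RHS = 6, y in [11, 12]  -> 2 point(s)
  x = 11: RHS = 4, y in [2, 21]  -> 2 point(s)
  x = 14: RHS = 4, y in [2, 21]  -> 2 point(s)
  x = 15: RHS = 3, y in [7, 16]  -> 2 point(s)
  x = 16: RHS = 0, y in [0]  -> 1 point(s)
  x = 17: RHS = 1, y in [1, 22]  -> 2 point(s)
  x = 18: RHS = 12, y in [9, 14]  -> 2 point(s)
  x = 19: RHS = 16, y in [4, 19]  -> 2 point(s)
  x = 21: RHS = 4, y in [2, 21]  -> 2 point(s)
  x = 22: RHS = 0, y in [0]  -> 1 point(s)
Affine points: 27. Add the point at infinity: total = 28.

#E(F_23) = 28


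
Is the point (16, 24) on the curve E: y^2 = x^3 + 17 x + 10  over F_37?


Check whether y^2 = x^3 + 17 x + 10 (mod 37) for (x, y) = (16, 24).
LHS: y^2 = 24^2 mod 37 = 21
RHS: x^3 + 17 x + 10 = 16^3 + 17*16 + 10 mod 37 = 12
LHS != RHS

No, not on the curve


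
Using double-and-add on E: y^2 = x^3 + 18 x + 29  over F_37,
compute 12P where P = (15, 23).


k = 12 = 1100_2 (binary, LSB first: 0011)
Double-and-add from P = (15, 23):
  bit 0 = 0: acc unchanged = O
  bit 1 = 0: acc unchanged = O
  bit 2 = 1: acc = O + (32, 6) = (32, 6)
  bit 3 = 1: acc = (32, 6) + (3, 6) = (2, 31)

12P = (2, 31)


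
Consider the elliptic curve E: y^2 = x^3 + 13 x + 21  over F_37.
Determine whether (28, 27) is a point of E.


Check whether y^2 = x^3 + 13 x + 21 (mod 37) for (x, y) = (28, 27).
LHS: y^2 = 27^2 mod 37 = 26
RHS: x^3 + 13 x + 21 = 28^3 + 13*28 + 21 mod 37 = 26
LHS = RHS

Yes, on the curve


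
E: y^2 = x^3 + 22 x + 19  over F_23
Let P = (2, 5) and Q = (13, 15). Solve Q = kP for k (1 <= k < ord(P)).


Enumerate multiples of P until we hit Q = (13, 15):
  1P = (2, 5)
  2P = (14, 14)
  3P = (9, 7)
  4P = (21, 6)
  5P = (13, 15)
Match found at i = 5.

k = 5


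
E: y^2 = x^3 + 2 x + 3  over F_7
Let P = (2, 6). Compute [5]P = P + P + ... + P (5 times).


k = 5 = 101_2 (binary, LSB first: 101)
Double-and-add from P = (2, 6):
  bit 0 = 1: acc = O + (2, 6) = (2, 6)
  bit 1 = 0: acc unchanged = (2, 6)
  bit 2 = 1: acc = (2, 6) + (3, 6) = (2, 1)

5P = (2, 1)


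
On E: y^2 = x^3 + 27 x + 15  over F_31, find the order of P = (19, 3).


Compute successive multiples of P until we hit O:
  1P = (19, 3)
  2P = (25, 3)
  3P = (18, 28)
  4P = (30, 24)
  5P = (21, 27)
  6P = (11, 0)
  7P = (21, 4)
  8P = (30, 7)
  ... (continuing to 12P)
  12P = O

ord(P) = 12


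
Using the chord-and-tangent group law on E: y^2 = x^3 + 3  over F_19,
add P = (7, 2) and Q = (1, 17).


P != Q, so use the chord formula.
s = (y2 - y1) / (x2 - x1) = (15) / (13) mod 19 = 7
x3 = s^2 - x1 - x2 mod 19 = 7^2 - 7 - 1 = 3
y3 = s (x1 - x3) - y1 mod 19 = 7 * (7 - 3) - 2 = 7

P + Q = (3, 7)


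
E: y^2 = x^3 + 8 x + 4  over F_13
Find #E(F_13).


For each x in F_13, count y with y^2 = x^3 + 8 x + 4 mod 13:
  x = 0: RHS = 4, y in [2, 11]  -> 2 point(s)
  x = 1: RHS = 0, y in [0]  -> 1 point(s)
  x = 3: RHS = 3, y in [4, 9]  -> 2 point(s)
  x = 4: RHS = 9, y in [3, 10]  -> 2 point(s)
  x = 5: RHS = 0, y in [0]  -> 1 point(s)
  x = 7: RHS = 0, y in [0]  -> 1 point(s)
  x = 9: RHS = 12, y in [5, 8]  -> 2 point(s)
Affine points: 11. Add the point at infinity: total = 12.

#E(F_13) = 12


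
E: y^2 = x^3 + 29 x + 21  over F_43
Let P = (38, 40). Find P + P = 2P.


Doubling: s = (3 x1^2 + a) / (2 y1)
s = (3*38^2 + 29) / (2*40) mod 43 = 40
x3 = s^2 - 2 x1 mod 43 = 40^2 - 2*38 = 19
y3 = s (x1 - x3) - y1 mod 43 = 40 * (38 - 19) - 40 = 32

2P = (19, 32)


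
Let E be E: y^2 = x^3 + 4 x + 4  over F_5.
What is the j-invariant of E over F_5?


Delta = -16(4 a^3 + 27 b^2) mod 5 = 2
-1728 * (4 a)^3 = -1728 * (4*4)^3 mod 5 = 2
j = 2 * 2^(-1) mod 5 = 1

j = 1 (mod 5)


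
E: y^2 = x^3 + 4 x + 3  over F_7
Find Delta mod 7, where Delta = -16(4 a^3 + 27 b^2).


4 a^3 + 27 b^2 = 4*4^3 + 27*3^2 = 256 + 243 = 499
Delta = -16 * (499) = -7984
Delta mod 7 = 3

Delta = 3 (mod 7)


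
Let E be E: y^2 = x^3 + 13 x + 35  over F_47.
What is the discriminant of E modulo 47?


4 a^3 + 27 b^2 = 4*13^3 + 27*35^2 = 8788 + 33075 = 41863
Delta = -16 * (41863) = -669808
Delta mod 47 = 36

Delta = 36 (mod 47)


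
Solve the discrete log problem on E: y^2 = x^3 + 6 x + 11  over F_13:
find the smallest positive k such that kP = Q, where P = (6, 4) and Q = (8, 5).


Enumerate multiples of P until we hit Q = (8, 5):
  1P = (6, 4)
  2P = (5, 7)
  3P = (11, 11)
  4P = (12, 11)
  5P = (9, 12)
  6P = (8, 8)
  7P = (3, 2)
  8P = (3, 11)
  9P = (8, 5)
Match found at i = 9.

k = 9


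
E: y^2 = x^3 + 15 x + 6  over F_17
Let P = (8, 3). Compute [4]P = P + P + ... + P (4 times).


k = 4 = 100_2 (binary, LSB first: 001)
Double-and-add from P = (8, 3):
  bit 0 = 0: acc unchanged = O
  bit 1 = 0: acc unchanged = O
  bit 2 = 1: acc = O + (14, 6) = (14, 6)

4P = (14, 6)


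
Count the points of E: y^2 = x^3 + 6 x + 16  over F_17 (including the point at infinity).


For each x in F_17, count y with y^2 = x^3 + 6 x + 16 mod 17:
  x = 0: RHS = 16, y in [4, 13]  -> 2 point(s)
  x = 2: RHS = 2, y in [6, 11]  -> 2 point(s)
  x = 4: RHS = 2, y in [6, 11]  -> 2 point(s)
  x = 5: RHS = 1, y in [1, 16]  -> 2 point(s)
  x = 6: RHS = 13, y in [8, 9]  -> 2 point(s)
  x = 8: RHS = 15, y in [7, 10]  -> 2 point(s)
  x = 9: RHS = 0, y in [0]  -> 1 point(s)
  x = 11: RHS = 2, y in [6, 11]  -> 2 point(s)
  x = 13: RHS = 13, y in [8, 9]  -> 2 point(s)
  x = 15: RHS = 13, y in [8, 9]  -> 2 point(s)
  x = 16: RHS = 9, y in [3, 14]  -> 2 point(s)
Affine points: 21. Add the point at infinity: total = 22.

#E(F_17) = 22


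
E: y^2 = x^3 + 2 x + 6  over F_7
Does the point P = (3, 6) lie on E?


Check whether y^2 = x^3 + 2 x + 6 (mod 7) for (x, y) = (3, 6).
LHS: y^2 = 6^2 mod 7 = 1
RHS: x^3 + 2 x + 6 = 3^3 + 2*3 + 6 mod 7 = 4
LHS != RHS

No, not on the curve


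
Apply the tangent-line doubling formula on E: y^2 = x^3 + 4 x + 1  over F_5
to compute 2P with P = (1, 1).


Doubling: s = (3 x1^2 + a) / (2 y1)
s = (3*1^2 + 4) / (2*1) mod 5 = 1
x3 = s^2 - 2 x1 mod 5 = 1^2 - 2*1 = 4
y3 = s (x1 - x3) - y1 mod 5 = 1 * (1 - 4) - 1 = 1

2P = (4, 1)


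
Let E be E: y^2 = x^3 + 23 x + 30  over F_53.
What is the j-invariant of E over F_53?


Delta = -16(4 a^3 + 27 b^2) mod 53 = 49
-1728 * (4 a)^3 = -1728 * (4*23)^3 mod 53 = 40
j = 40 * 49^(-1) mod 53 = 43

j = 43 (mod 53)


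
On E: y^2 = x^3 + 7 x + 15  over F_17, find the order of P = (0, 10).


Compute successive multiples of P until we hit O:
  1P = (0, 10)
  2P = (13, 5)
  3P = (13, 12)
  4P = (0, 7)
  5P = O

ord(P) = 5


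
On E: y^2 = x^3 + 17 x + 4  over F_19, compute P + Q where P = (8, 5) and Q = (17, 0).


P != Q, so use the chord formula.
s = (y2 - y1) / (x2 - x1) = (14) / (9) mod 19 = 10
x3 = s^2 - x1 - x2 mod 19 = 10^2 - 8 - 17 = 18
y3 = s (x1 - x3) - y1 mod 19 = 10 * (8 - 18) - 5 = 9

P + Q = (18, 9)


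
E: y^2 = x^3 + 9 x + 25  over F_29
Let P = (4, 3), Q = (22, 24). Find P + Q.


P != Q, so use the chord formula.
s = (y2 - y1) / (x2 - x1) = (21) / (18) mod 29 = 6
x3 = s^2 - x1 - x2 mod 29 = 6^2 - 4 - 22 = 10
y3 = s (x1 - x3) - y1 mod 29 = 6 * (4 - 10) - 3 = 19

P + Q = (10, 19)


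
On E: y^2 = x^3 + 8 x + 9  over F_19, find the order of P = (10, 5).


Compute successive multiples of P until we hit O:
  1P = (10, 5)
  2P = (6, 8)
  3P = (0, 16)
  4P = (18, 0)
  5P = (0, 3)
  6P = (6, 11)
  7P = (10, 14)
  8P = O

ord(P) = 8


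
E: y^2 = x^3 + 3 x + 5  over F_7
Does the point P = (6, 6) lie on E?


Check whether y^2 = x^3 + 3 x + 5 (mod 7) for (x, y) = (6, 6).
LHS: y^2 = 6^2 mod 7 = 1
RHS: x^3 + 3 x + 5 = 6^3 + 3*6 + 5 mod 7 = 1
LHS = RHS

Yes, on the curve


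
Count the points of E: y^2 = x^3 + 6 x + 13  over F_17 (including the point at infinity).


For each x in F_17, count y with y^2 = x^3 + 6 x + 13 mod 17:
  x = 0: RHS = 13, y in [8, 9]  -> 2 point(s)
  x = 2: RHS = 16, y in [4, 13]  -> 2 point(s)
  x = 4: RHS = 16, y in [4, 13]  -> 2 point(s)
  x = 5: RHS = 15, y in [7, 10]  -> 2 point(s)
  x = 10: RHS = 2, y in [6, 11]  -> 2 point(s)
  x = 11: RHS = 16, y in [4, 13]  -> 2 point(s)
  x = 14: RHS = 2, y in [6, 11]  -> 2 point(s)
Affine points: 14. Add the point at infinity: total = 15.

#E(F_17) = 15


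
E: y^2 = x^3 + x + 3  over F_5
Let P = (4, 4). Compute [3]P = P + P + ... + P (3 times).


k = 3 = 11_2 (binary, LSB first: 11)
Double-and-add from P = (4, 4):
  bit 0 = 1: acc = O + (4, 4) = (4, 4)
  bit 1 = 1: acc = (4, 4) + (1, 0) = (4, 1)

3P = (4, 1)


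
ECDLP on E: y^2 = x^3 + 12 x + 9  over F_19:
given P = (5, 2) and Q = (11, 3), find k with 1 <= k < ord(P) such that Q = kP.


Enumerate multiples of P until we hit Q = (11, 3):
  1P = (5, 2)
  2P = (13, 14)
  3P = (8, 3)
  4P = (4, 11)
  5P = (15, 12)
  6P = (0, 3)
  7P = (11, 3)
Match found at i = 7.

k = 7


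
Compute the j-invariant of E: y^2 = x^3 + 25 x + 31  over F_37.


Delta = -16(4 a^3 + 27 b^2) mod 37 = 24
-1728 * (4 a)^3 = -1728 * (4*25)^3 mod 37 = 11
j = 11 * 24^(-1) mod 37 = 2

j = 2 (mod 37)


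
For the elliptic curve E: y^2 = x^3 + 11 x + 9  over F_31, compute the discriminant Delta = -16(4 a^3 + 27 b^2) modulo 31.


4 a^3 + 27 b^2 = 4*11^3 + 27*9^2 = 5324 + 2187 = 7511
Delta = -16 * (7511) = -120176
Delta mod 31 = 11

Delta = 11 (mod 31)


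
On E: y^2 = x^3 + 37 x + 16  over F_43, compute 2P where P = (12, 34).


Doubling: s = (3 x1^2 + a) / (2 y1)
s = (3*12^2 + 37) / (2*34) mod 43 = 5
x3 = s^2 - 2 x1 mod 43 = 5^2 - 2*12 = 1
y3 = s (x1 - x3) - y1 mod 43 = 5 * (12 - 1) - 34 = 21

2P = (1, 21)


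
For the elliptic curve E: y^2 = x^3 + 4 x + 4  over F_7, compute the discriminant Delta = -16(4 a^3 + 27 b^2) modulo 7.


4 a^3 + 27 b^2 = 4*4^3 + 27*4^2 = 256 + 432 = 688
Delta = -16 * (688) = -11008
Delta mod 7 = 3

Delta = 3 (mod 7)


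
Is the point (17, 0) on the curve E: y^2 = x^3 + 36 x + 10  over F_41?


Check whether y^2 = x^3 + 36 x + 10 (mod 41) for (x, y) = (17, 0).
LHS: y^2 = 0^2 mod 41 = 0
RHS: x^3 + 36 x + 10 = 17^3 + 36*17 + 10 mod 41 = 0
LHS = RHS

Yes, on the curve


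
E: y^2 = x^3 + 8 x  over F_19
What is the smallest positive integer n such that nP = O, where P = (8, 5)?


Compute successive multiples of P until we hit O:
  1P = (8, 5)
  2P = (4, 18)
  3P = (14, 5)
  4P = (16, 14)
  5P = (12, 0)
  6P = (16, 5)
  7P = (14, 14)
  8P = (4, 1)
  ... (continuing to 10P)
  10P = O

ord(P) = 10


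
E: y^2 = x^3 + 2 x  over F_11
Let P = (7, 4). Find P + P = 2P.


Doubling: s = (3 x1^2 + a) / (2 y1)
s = (3*7^2 + 2) / (2*4) mod 11 = 9
x3 = s^2 - 2 x1 mod 11 = 9^2 - 2*7 = 1
y3 = s (x1 - x3) - y1 mod 11 = 9 * (7 - 1) - 4 = 6

2P = (1, 6)


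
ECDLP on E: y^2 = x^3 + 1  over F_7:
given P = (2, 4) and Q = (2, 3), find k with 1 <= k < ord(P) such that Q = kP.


Enumerate multiples of P until we hit Q = (2, 3):
  1P = (2, 4)
  2P = (0, 6)
  3P = (6, 0)
  4P = (0, 1)
  5P = (2, 3)
Match found at i = 5.

k = 5


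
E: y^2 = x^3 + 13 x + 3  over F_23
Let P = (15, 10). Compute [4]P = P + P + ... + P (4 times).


k = 4 = 100_2 (binary, LSB first: 001)
Double-and-add from P = (15, 10):
  bit 0 = 0: acc unchanged = O
  bit 1 = 0: acc unchanged = O
  bit 2 = 1: acc = O + (16, 12) = (16, 12)

4P = (16, 12)


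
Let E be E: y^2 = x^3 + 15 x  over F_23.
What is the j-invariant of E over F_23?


Delta = -16(4 a^3 + 27 b^2) mod 23 = 16
-1728 * (4 a)^3 = -1728 * (4*15)^3 mod 23 = 2
j = 2 * 16^(-1) mod 23 = 3

j = 3 (mod 23)


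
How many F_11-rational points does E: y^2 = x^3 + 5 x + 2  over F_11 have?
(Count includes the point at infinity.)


For each x in F_11, count y with y^2 = x^3 + 5 x + 2 mod 11:
  x = 2: RHS = 9, y in [3, 8]  -> 2 point(s)
  x = 3: RHS = 0, y in [0]  -> 1 point(s)
  x = 4: RHS = 9, y in [3, 8]  -> 2 point(s)
  x = 5: RHS = 9, y in [3, 8]  -> 2 point(s)
  x = 8: RHS = 4, y in [2, 9]  -> 2 point(s)
Affine points: 9. Add the point at infinity: total = 10.

#E(F_11) = 10


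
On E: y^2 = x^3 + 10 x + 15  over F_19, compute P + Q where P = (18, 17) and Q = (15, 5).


P != Q, so use the chord formula.
s = (y2 - y1) / (x2 - x1) = (7) / (16) mod 19 = 4
x3 = s^2 - x1 - x2 mod 19 = 4^2 - 18 - 15 = 2
y3 = s (x1 - x3) - y1 mod 19 = 4 * (18 - 2) - 17 = 9

P + Q = (2, 9)


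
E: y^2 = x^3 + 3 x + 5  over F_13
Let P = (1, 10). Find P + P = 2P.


Doubling: s = (3 x1^2 + a) / (2 y1)
s = (3*1^2 + 3) / (2*10) mod 13 = 12
x3 = s^2 - 2 x1 mod 13 = 12^2 - 2*1 = 12
y3 = s (x1 - x3) - y1 mod 13 = 12 * (1 - 12) - 10 = 1

2P = (12, 1)


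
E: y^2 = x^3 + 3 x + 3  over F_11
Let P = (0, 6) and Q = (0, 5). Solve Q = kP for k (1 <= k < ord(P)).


Enumerate multiples of P until we hit Q = (0, 5):
  1P = (0, 6)
  2P = (9, 0)
  3P = (0, 5)
Match found at i = 3.

k = 3


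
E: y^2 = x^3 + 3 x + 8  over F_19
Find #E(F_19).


For each x in F_19, count y with y^2 = x^3 + 3 x + 8 mod 19:
  x = 3: RHS = 6, y in [5, 14]  -> 2 point(s)
  x = 7: RHS = 11, y in [7, 12]  -> 2 point(s)
  x = 9: RHS = 4, y in [2, 17]  -> 2 point(s)
  x = 11: RHS = 4, y in [2, 17]  -> 2 point(s)
  x = 12: RHS = 5, y in [9, 10]  -> 2 point(s)
  x = 14: RHS = 1, y in [1, 18]  -> 2 point(s)
  x = 18: RHS = 4, y in [2, 17]  -> 2 point(s)
Affine points: 14. Add the point at infinity: total = 15.

#E(F_19) = 15


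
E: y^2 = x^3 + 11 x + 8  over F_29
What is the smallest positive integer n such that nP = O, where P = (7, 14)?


Compute successive multiples of P until we hit O:
  1P = (7, 14)
  2P = (10, 25)
  3P = (19, 0)
  4P = (10, 4)
  5P = (7, 15)
  6P = O

ord(P) = 6


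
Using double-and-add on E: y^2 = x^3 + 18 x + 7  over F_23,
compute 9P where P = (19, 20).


k = 9 = 1001_2 (binary, LSB first: 1001)
Double-and-add from P = (19, 20):
  bit 0 = 1: acc = O + (19, 20) = (19, 20)
  bit 1 = 0: acc unchanged = (19, 20)
  bit 2 = 0: acc unchanged = (19, 20)
  bit 3 = 1: acc = (19, 20) + (6, 3) = (14, 6)

9P = (14, 6)


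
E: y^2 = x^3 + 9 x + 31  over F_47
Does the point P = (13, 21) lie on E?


Check whether y^2 = x^3 + 9 x + 31 (mod 47) for (x, y) = (13, 21).
LHS: y^2 = 21^2 mod 47 = 18
RHS: x^3 + 9 x + 31 = 13^3 + 9*13 + 31 mod 47 = 42
LHS != RHS

No, not on the curve


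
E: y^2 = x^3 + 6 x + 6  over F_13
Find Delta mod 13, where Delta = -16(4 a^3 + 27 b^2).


4 a^3 + 27 b^2 = 4*6^3 + 27*6^2 = 864 + 972 = 1836
Delta = -16 * (1836) = -29376
Delta mod 13 = 4

Delta = 4 (mod 13)


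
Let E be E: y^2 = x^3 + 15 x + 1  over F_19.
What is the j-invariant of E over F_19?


Delta = -16(4 a^3 + 27 b^2) mod 19 = 16
-1728 * (4 a)^3 = -1728 * (4*15)^3 mod 19 = 8
j = 8 * 16^(-1) mod 19 = 10

j = 10 (mod 19)


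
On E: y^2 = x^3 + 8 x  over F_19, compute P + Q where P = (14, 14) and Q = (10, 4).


P != Q, so use the chord formula.
s = (y2 - y1) / (x2 - x1) = (9) / (15) mod 19 = 12
x3 = s^2 - x1 - x2 mod 19 = 12^2 - 14 - 10 = 6
y3 = s (x1 - x3) - y1 mod 19 = 12 * (14 - 6) - 14 = 6

P + Q = (6, 6)


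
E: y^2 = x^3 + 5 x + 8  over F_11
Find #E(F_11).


For each x in F_11, count y with y^2 = x^3 + 5 x + 8 mod 11:
  x = 1: RHS = 3, y in [5, 6]  -> 2 point(s)
  x = 2: RHS = 4, y in [2, 9]  -> 2 point(s)
  x = 4: RHS = 4, y in [2, 9]  -> 2 point(s)
  x = 5: RHS = 4, y in [2, 9]  -> 2 point(s)
  x = 6: RHS = 1, y in [1, 10]  -> 2 point(s)
  x = 7: RHS = 1, y in [1, 10]  -> 2 point(s)
  x = 9: RHS = 1, y in [1, 10]  -> 2 point(s)
Affine points: 14. Add the point at infinity: total = 15.

#E(F_11) = 15


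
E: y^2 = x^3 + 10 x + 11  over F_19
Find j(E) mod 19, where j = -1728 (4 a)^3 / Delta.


Delta = -16(4 a^3 + 27 b^2) mod 19 = 8
-1728 * (4 a)^3 = -1728 * (4*10)^3 mod 19 = 8
j = 8 * 8^(-1) mod 19 = 1

j = 1 (mod 19)


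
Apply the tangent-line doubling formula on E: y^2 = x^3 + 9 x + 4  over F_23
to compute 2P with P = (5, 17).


Doubling: s = (3 x1^2 + a) / (2 y1)
s = (3*5^2 + 9) / (2*17) mod 23 = 16
x3 = s^2 - 2 x1 mod 23 = 16^2 - 2*5 = 16
y3 = s (x1 - x3) - y1 mod 23 = 16 * (5 - 16) - 17 = 14

2P = (16, 14)


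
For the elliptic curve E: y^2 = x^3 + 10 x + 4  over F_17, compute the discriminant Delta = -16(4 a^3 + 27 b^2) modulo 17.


4 a^3 + 27 b^2 = 4*10^3 + 27*4^2 = 4000 + 432 = 4432
Delta = -16 * (4432) = -70912
Delta mod 17 = 12

Delta = 12 (mod 17)


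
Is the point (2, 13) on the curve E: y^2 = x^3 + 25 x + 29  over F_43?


Check whether y^2 = x^3 + 25 x + 29 (mod 43) for (x, y) = (2, 13).
LHS: y^2 = 13^2 mod 43 = 40
RHS: x^3 + 25 x + 29 = 2^3 + 25*2 + 29 mod 43 = 1
LHS != RHS

No, not on the curve


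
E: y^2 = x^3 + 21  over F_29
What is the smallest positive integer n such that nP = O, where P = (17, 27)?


Compute successive multiples of P until we hit O:
  1P = (17, 27)
  2P = (1, 14)
  3P = (12, 26)
  4P = (7, 4)
  5P = (10, 21)
  6P = (27, 10)
  7P = (5, 28)
  8P = (6, 18)
  ... (continuing to 30P)
  30P = O

ord(P) = 30


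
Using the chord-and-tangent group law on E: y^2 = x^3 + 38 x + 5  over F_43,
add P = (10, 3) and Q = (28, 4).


P != Q, so use the chord formula.
s = (y2 - y1) / (x2 - x1) = (1) / (18) mod 43 = 12
x3 = s^2 - x1 - x2 mod 43 = 12^2 - 10 - 28 = 20
y3 = s (x1 - x3) - y1 mod 43 = 12 * (10 - 20) - 3 = 6

P + Q = (20, 6)


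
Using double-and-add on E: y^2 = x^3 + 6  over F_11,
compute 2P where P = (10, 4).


k = 2 = 10_2 (binary, LSB first: 01)
Double-and-add from P = (10, 4):
  bit 0 = 0: acc unchanged = O
  bit 1 = 1: acc = O + (3, 0) = (3, 0)

2P = (3, 0)


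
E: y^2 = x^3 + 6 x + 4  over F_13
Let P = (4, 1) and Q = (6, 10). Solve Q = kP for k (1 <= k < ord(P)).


Enumerate multiples of P until we hit Q = (6, 10):
  1P = (4, 1)
  2P = (6, 10)
Match found at i = 2.

k = 2


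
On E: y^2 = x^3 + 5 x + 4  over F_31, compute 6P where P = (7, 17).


k = 6 = 110_2 (binary, LSB first: 011)
Double-and-add from P = (7, 17):
  bit 0 = 0: acc unchanged = O
  bit 1 = 1: acc = O + (18, 25) = (18, 25)
  bit 2 = 1: acc = (18, 25) + (14, 11) = (19, 18)

6P = (19, 18)


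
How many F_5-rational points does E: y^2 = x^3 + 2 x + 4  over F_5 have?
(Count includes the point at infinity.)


For each x in F_5, count y with y^2 = x^3 + 2 x + 4 mod 5:
  x = 0: RHS = 4, y in [2, 3]  -> 2 point(s)
  x = 2: RHS = 1, y in [1, 4]  -> 2 point(s)
  x = 4: RHS = 1, y in [1, 4]  -> 2 point(s)
Affine points: 6. Add the point at infinity: total = 7.

#E(F_5) = 7


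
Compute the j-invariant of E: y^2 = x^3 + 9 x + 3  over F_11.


Delta = -16(4 a^3 + 27 b^2) mod 11 = 1
-1728 * (4 a)^3 = -1728 * (4*9)^3 mod 11 = 6
j = 6 * 1^(-1) mod 11 = 6

j = 6 (mod 11)


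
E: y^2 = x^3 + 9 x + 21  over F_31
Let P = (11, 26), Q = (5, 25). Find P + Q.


P != Q, so use the chord formula.
s = (y2 - y1) / (x2 - x1) = (30) / (25) mod 31 = 26
x3 = s^2 - x1 - x2 mod 31 = 26^2 - 11 - 5 = 9
y3 = s (x1 - x3) - y1 mod 31 = 26 * (11 - 9) - 26 = 26

P + Q = (9, 26)


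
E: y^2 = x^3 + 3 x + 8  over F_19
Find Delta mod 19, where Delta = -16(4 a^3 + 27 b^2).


4 a^3 + 27 b^2 = 4*3^3 + 27*8^2 = 108 + 1728 = 1836
Delta = -16 * (1836) = -29376
Delta mod 19 = 17

Delta = 17 (mod 19)


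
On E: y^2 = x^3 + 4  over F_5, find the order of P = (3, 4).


Compute successive multiples of P until we hit O:
  1P = (3, 4)
  2P = (0, 3)
  3P = (1, 0)
  4P = (0, 2)
  5P = (3, 1)
  6P = O

ord(P) = 6


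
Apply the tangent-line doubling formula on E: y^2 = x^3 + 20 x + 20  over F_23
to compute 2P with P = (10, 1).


Doubling: s = (3 x1^2 + a) / (2 y1)
s = (3*10^2 + 20) / (2*1) mod 23 = 22
x3 = s^2 - 2 x1 mod 23 = 22^2 - 2*10 = 4
y3 = s (x1 - x3) - y1 mod 23 = 22 * (10 - 4) - 1 = 16

2P = (4, 16)


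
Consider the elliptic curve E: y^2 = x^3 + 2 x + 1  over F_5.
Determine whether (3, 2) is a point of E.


Check whether y^2 = x^3 + 2 x + 1 (mod 5) for (x, y) = (3, 2).
LHS: y^2 = 2^2 mod 5 = 4
RHS: x^3 + 2 x + 1 = 3^3 + 2*3 + 1 mod 5 = 4
LHS = RHS

Yes, on the curve


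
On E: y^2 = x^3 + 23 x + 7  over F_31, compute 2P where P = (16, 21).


Doubling: s = (3 x1^2 + a) / (2 y1)
s = (3*16^2 + 23) / (2*21) mod 31 = 24
x3 = s^2 - 2 x1 mod 31 = 24^2 - 2*16 = 17
y3 = s (x1 - x3) - y1 mod 31 = 24 * (16 - 17) - 21 = 17

2P = (17, 17)


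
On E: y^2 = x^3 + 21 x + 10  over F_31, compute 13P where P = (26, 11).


k = 13 = 1101_2 (binary, LSB first: 1011)
Double-and-add from P = (26, 11):
  bit 0 = 1: acc = O + (26, 11) = (26, 11)
  bit 1 = 0: acc unchanged = (26, 11)
  bit 2 = 1: acc = (26, 11) + (7, 29) = (8, 16)
  bit 3 = 1: acc = (8, 16) + (14, 17) = (3, 21)

13P = (3, 21)


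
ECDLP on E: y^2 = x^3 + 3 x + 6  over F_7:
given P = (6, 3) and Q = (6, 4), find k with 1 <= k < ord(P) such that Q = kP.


Enumerate multiples of P until we hit Q = (6, 4):
  1P = (6, 3)
  2P = (3, 0)
  3P = (6, 4)
Match found at i = 3.

k = 3


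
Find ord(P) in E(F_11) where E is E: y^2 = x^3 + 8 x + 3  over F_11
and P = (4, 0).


Compute successive multiples of P until we hit O:
  1P = (4, 0)
  2P = O

ord(P) = 2


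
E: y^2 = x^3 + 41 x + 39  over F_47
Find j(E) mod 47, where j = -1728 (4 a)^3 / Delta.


Delta = -16(4 a^3 + 27 b^2) mod 47 = 41
-1728 * (4 a)^3 = -1728 * (4*41)^3 mod 47 = 28
j = 28 * 41^(-1) mod 47 = 11

j = 11 (mod 47)


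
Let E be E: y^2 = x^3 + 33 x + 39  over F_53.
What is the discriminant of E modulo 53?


4 a^3 + 27 b^2 = 4*33^3 + 27*39^2 = 143748 + 41067 = 184815
Delta = -16 * (184815) = -2957040
Delta mod 53 = 42

Delta = 42 (mod 53)


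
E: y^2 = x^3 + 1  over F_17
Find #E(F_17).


For each x in F_17, count y with y^2 = x^3 + 0 x + 1 mod 17:
  x = 0: RHS = 1, y in [1, 16]  -> 2 point(s)
  x = 1: RHS = 2, y in [6, 11]  -> 2 point(s)
  x = 2: RHS = 9, y in [3, 14]  -> 2 point(s)
  x = 6: RHS = 13, y in [8, 9]  -> 2 point(s)
  x = 7: RHS = 4, y in [2, 15]  -> 2 point(s)
  x = 9: RHS = 16, y in [4, 13]  -> 2 point(s)
  x = 10: RHS = 15, y in [7, 10]  -> 2 point(s)
  x = 14: RHS = 8, y in [5, 12]  -> 2 point(s)
  x = 16: RHS = 0, y in [0]  -> 1 point(s)
Affine points: 17. Add the point at infinity: total = 18.

#E(F_17) = 18


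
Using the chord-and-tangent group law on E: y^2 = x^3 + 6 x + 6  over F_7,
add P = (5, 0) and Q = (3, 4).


P != Q, so use the chord formula.
s = (y2 - y1) / (x2 - x1) = (4) / (5) mod 7 = 5
x3 = s^2 - x1 - x2 mod 7 = 5^2 - 5 - 3 = 3
y3 = s (x1 - x3) - y1 mod 7 = 5 * (5 - 3) - 0 = 3

P + Q = (3, 3)


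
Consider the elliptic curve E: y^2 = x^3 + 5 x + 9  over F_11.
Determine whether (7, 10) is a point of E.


Check whether y^2 = x^3 + 5 x + 9 (mod 11) for (x, y) = (7, 10).
LHS: y^2 = 10^2 mod 11 = 1
RHS: x^3 + 5 x + 9 = 7^3 + 5*7 + 9 mod 11 = 2
LHS != RHS

No, not on the curve


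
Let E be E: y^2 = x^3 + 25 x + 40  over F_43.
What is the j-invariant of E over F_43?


Delta = -16(4 a^3 + 27 b^2) mod 43 = 33
-1728 * (4 a)^3 = -1728 * (4*25)^3 mod 43 = 21
j = 21 * 33^(-1) mod 43 = 28

j = 28 (mod 43)


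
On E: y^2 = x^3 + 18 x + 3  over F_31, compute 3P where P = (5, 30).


k = 3 = 11_2 (binary, LSB first: 11)
Double-and-add from P = (5, 30):
  bit 0 = 1: acc = O + (5, 30) = (5, 30)
  bit 1 = 1: acc = (5, 30) + (21, 1) = (21, 30)

3P = (21, 30)


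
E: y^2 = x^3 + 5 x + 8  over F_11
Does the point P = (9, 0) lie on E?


Check whether y^2 = x^3 + 5 x + 8 (mod 11) for (x, y) = (9, 0).
LHS: y^2 = 0^2 mod 11 = 0
RHS: x^3 + 5 x + 8 = 9^3 + 5*9 + 8 mod 11 = 1
LHS != RHS

No, not on the curve


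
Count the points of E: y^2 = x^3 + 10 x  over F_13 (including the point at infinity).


For each x in F_13, count y with y^2 = x^3 + 10 x + 0 mod 13:
  x = 0: RHS = 0, y in [0]  -> 1 point(s)
  x = 4: RHS = 0, y in [0]  -> 1 point(s)
  x = 6: RHS = 3, y in [4, 9]  -> 2 point(s)
  x = 7: RHS = 10, y in [6, 7]  -> 2 point(s)
  x = 9: RHS = 0, y in [0]  -> 1 point(s)
Affine points: 7. Add the point at infinity: total = 8.

#E(F_13) = 8


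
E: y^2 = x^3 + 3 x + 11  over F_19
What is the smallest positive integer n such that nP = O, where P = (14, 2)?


Compute successive multiples of P until we hit O:
  1P = (14, 2)
  2P = (15, 7)
  3P = (15, 12)
  4P = (14, 17)
  5P = O

ord(P) = 5


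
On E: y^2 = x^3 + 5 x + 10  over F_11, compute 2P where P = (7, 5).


Doubling: s = (3 x1^2 + a) / (2 y1)
s = (3*7^2 + 5) / (2*5) mod 11 = 2
x3 = s^2 - 2 x1 mod 11 = 2^2 - 2*7 = 1
y3 = s (x1 - x3) - y1 mod 11 = 2 * (7 - 1) - 5 = 7

2P = (1, 7)


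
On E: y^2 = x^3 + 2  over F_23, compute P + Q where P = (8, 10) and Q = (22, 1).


P != Q, so use the chord formula.
s = (y2 - y1) / (x2 - x1) = (14) / (14) mod 23 = 1
x3 = s^2 - x1 - x2 mod 23 = 1^2 - 8 - 22 = 17
y3 = s (x1 - x3) - y1 mod 23 = 1 * (8 - 17) - 10 = 4

P + Q = (17, 4)


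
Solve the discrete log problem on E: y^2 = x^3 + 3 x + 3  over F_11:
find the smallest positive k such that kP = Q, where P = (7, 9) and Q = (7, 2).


Enumerate multiples of P until we hit Q = (7, 2):
  1P = (7, 9)
  2P = (9, 0)
  3P = (7, 2)
Match found at i = 3.

k = 3


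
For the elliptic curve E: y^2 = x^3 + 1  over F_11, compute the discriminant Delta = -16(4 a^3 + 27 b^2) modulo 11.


4 a^3 + 27 b^2 = 4*0^3 + 27*1^2 = 0 + 27 = 27
Delta = -16 * (27) = -432
Delta mod 11 = 8

Delta = 8 (mod 11)


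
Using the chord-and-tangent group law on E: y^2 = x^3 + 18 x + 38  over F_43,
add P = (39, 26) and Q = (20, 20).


P != Q, so use the chord formula.
s = (y2 - y1) / (x2 - x1) = (37) / (24) mod 43 = 32
x3 = s^2 - x1 - x2 mod 43 = 32^2 - 39 - 20 = 19
y3 = s (x1 - x3) - y1 mod 43 = 32 * (39 - 19) - 26 = 12

P + Q = (19, 12)


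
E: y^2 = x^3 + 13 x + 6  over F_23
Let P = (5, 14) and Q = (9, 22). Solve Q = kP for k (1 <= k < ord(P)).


Enumerate multiples of P until we hit Q = (9, 22):
  1P = (5, 14)
  2P = (21, 8)
  3P = (9, 22)
Match found at i = 3.

k = 3


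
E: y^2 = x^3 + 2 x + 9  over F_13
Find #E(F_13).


For each x in F_13, count y with y^2 = x^3 + 2 x + 9 mod 13:
  x = 0: RHS = 9, y in [3, 10]  -> 2 point(s)
  x = 1: RHS = 12, y in [5, 8]  -> 2 point(s)
  x = 3: RHS = 3, y in [4, 9]  -> 2 point(s)
  x = 4: RHS = 3, y in [4, 9]  -> 2 point(s)
  x = 5: RHS = 1, y in [1, 12]  -> 2 point(s)
  x = 6: RHS = 3, y in [4, 9]  -> 2 point(s)
  x = 8: RHS = 4, y in [2, 11]  -> 2 point(s)
  x = 11: RHS = 10, y in [6, 7]  -> 2 point(s)
Affine points: 16. Add the point at infinity: total = 17.

#E(F_13) = 17


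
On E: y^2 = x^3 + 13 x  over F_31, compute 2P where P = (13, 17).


Doubling: s = (3 x1^2 + a) / (2 y1)
s = (3*13^2 + 13) / (2*17) mod 31 = 8
x3 = s^2 - 2 x1 mod 31 = 8^2 - 2*13 = 7
y3 = s (x1 - x3) - y1 mod 31 = 8 * (13 - 7) - 17 = 0

2P = (7, 0)


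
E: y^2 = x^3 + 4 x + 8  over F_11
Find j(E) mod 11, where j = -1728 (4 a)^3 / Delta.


Delta = -16(4 a^3 + 27 b^2) mod 11 = 2
-1728 * (4 a)^3 = -1728 * (4*4)^3 mod 11 = 7
j = 7 * 2^(-1) mod 11 = 9

j = 9 (mod 11)


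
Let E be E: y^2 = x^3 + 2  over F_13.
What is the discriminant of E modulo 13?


4 a^3 + 27 b^2 = 4*0^3 + 27*2^2 = 0 + 108 = 108
Delta = -16 * (108) = -1728
Delta mod 13 = 1

Delta = 1 (mod 13)


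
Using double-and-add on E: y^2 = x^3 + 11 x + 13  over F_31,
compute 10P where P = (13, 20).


k = 10 = 1010_2 (binary, LSB first: 0101)
Double-and-add from P = (13, 20):
  bit 0 = 0: acc unchanged = O
  bit 1 = 1: acc = O + (6, 4) = (6, 4)
  bit 2 = 0: acc unchanged = (6, 4)
  bit 3 = 1: acc = (6, 4) + (4, 11) = (10, 10)

10P = (10, 10)


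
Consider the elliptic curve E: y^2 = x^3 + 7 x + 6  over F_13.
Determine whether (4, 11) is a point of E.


Check whether y^2 = x^3 + 7 x + 6 (mod 13) for (x, y) = (4, 11).
LHS: y^2 = 11^2 mod 13 = 4
RHS: x^3 + 7 x + 6 = 4^3 + 7*4 + 6 mod 13 = 7
LHS != RHS

No, not on the curve


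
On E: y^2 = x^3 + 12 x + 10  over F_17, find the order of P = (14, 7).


Compute successive multiples of P until we hit O:
  1P = (14, 7)
  2P = (5, 12)
  3P = (13, 0)
  4P = (5, 5)
  5P = (14, 10)
  6P = O

ord(P) = 6


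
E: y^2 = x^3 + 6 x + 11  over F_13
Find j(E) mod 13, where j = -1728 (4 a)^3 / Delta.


Delta = -16(4 a^3 + 27 b^2) mod 13 = 9
-1728 * (4 a)^3 = -1728 * (4*6)^3 mod 13 = 5
j = 5 * 9^(-1) mod 13 = 2

j = 2 (mod 13)


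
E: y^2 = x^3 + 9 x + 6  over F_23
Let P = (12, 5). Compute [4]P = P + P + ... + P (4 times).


k = 4 = 100_2 (binary, LSB first: 001)
Double-and-add from P = (12, 5):
  bit 0 = 0: acc unchanged = O
  bit 1 = 0: acc unchanged = O
  bit 2 = 1: acc = O + (6, 0) = (6, 0)

4P = (6, 0)


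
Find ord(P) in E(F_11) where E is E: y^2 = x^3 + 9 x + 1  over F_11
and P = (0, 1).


Compute successive multiples of P until we hit O:
  1P = (0, 1)
  2P = (1, 0)
  3P = (0, 10)
  4P = O

ord(P) = 4


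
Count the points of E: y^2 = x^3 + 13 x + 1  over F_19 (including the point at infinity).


For each x in F_19, count y with y^2 = x^3 + 13 x + 1 mod 19:
  x = 0: RHS = 1, y in [1, 18]  -> 2 point(s)
  x = 2: RHS = 16, y in [4, 15]  -> 2 point(s)
  x = 5: RHS = 1, y in [1, 18]  -> 2 point(s)
  x = 7: RHS = 17, y in [6, 13]  -> 2 point(s)
  x = 8: RHS = 9, y in [3, 16]  -> 2 point(s)
  x = 9: RHS = 11, y in [7, 12]  -> 2 point(s)
  x = 12: RHS = 4, y in [2, 17]  -> 2 point(s)
  x = 13: RHS = 11, y in [7, 12]  -> 2 point(s)
  x = 14: RHS = 1, y in [1, 18]  -> 2 point(s)
  x = 16: RHS = 11, y in [7, 12]  -> 2 point(s)
  x = 17: RHS = 5, y in [9, 10]  -> 2 point(s)
  x = 18: RHS = 6, y in [5, 14]  -> 2 point(s)
Affine points: 24. Add the point at infinity: total = 25.

#E(F_19) = 25
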